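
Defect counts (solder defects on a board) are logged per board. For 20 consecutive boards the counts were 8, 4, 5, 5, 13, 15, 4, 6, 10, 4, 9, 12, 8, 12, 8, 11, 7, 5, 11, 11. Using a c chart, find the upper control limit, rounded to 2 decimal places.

17.09

c̄ = (8 + 4 + 5 + 5 + 13 + 15 + 4 + 6 + 10 + 4 + 9 + 12 + 8 + 12 + 8 + 11 + 7 + 5 + 11 + 11) / 20 = 168 / 20 = 8.4000
UCL = c̄ + 3√c̄ = 8.4000 + 3 × √8.4000 = 8.4000 + 3 × 2.8983 = 17.0948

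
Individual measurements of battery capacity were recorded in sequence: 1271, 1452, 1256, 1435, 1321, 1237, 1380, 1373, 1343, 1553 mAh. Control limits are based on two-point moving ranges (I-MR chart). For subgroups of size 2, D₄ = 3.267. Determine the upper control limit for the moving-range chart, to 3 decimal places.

415.272

Moving ranges: 181, 196, 179, 114, 84, 143, 7, 30, 210; M̄R̄ = 1144.0000 / 9 = 127.1111
UCL_MR = D₄·M̄R̄ = 3.267 × 127.1111 = 415.2720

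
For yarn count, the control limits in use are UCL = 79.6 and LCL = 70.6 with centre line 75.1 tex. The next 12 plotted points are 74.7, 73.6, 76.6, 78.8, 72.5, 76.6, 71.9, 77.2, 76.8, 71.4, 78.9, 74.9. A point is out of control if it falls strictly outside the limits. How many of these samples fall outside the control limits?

0

All 12 points lie within [70.6, 79.6].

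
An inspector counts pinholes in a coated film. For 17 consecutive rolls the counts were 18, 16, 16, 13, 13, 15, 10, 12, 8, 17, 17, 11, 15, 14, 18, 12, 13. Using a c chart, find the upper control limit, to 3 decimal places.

c̄ = (18 + 16 + 16 + 13 + 13 + 15 + 10 + 12 + 8 + 17 + 17 + 11 + 15 + 14 + 18 + 12 + 13) / 17 = 238 / 17 = 14.0000
UCL = c̄ + 3√c̄ = 14.0000 + 3 × √14.0000 = 14.0000 + 3 × 3.7417 = 25.2250

25.225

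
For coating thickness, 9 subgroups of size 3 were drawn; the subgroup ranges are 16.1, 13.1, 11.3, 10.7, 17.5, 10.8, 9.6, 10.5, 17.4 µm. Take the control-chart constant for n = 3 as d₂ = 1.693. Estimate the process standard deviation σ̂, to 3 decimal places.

7.679

R̄ = (16.1 + 13.1 + 11.3 + 10.7 + 17.5 + 10.8 + 9.6 + 10.5 + 17.4) / 9 = 13.0000
σ̂ = R̄ / d₂ = 13.0000 / 1.693 = 7.6787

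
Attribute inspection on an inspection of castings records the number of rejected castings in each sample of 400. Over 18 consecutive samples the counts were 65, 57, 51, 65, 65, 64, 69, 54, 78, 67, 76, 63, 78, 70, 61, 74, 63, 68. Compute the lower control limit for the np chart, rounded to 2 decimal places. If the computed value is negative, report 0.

p̄ = Σdᵢ / (k·n) = 1188 / (18 × 400) = 0.16500
LCL = np̄ − 3·√(np̄(1−p̄)) = 66.0000 − 3 × 7.4236 = 43.7292

43.73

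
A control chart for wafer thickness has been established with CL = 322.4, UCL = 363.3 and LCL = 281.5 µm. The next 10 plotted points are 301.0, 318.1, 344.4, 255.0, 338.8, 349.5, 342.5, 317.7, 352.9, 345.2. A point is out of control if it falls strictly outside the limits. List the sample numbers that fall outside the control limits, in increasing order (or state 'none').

Compare each point to [281.5, 363.3]: sample 4 = 255.0 < LCL.

4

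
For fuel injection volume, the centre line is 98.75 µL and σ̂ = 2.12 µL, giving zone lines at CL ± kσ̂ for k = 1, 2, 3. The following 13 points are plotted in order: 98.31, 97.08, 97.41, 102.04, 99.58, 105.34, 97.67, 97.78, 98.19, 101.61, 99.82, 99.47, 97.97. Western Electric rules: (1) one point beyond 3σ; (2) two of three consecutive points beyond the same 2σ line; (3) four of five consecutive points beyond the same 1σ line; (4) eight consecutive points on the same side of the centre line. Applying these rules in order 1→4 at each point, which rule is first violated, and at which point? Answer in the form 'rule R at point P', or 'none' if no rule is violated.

rule 1 at point 6

Zone of each point (C = within 1σ̂, B = 1σ̂–2σ̂, A = 2σ̂–3σ̂, * = beyond 3σ̂; sign = side of CL): 1:-C, 2:-C, 3:-C, 4:+B, 5:+C, 6:+*, 7:-C, 8:-C, 9:-C, 10:+B, 11:+C, 12:+C, 13:-C
Rule 1 (one point beyond the 3σ limits) is satisfied at point 6.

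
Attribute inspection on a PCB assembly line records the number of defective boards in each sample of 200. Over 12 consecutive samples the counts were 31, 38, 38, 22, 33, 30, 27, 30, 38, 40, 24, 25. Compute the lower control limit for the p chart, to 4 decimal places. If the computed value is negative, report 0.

p̄ = Σdᵢ / (k·n) = 376 / (12 × 200) = 0.15667
LCL = p̄ − 3·√(p̄(1−p̄)/n) = 0.15667 − 3 × 0.02570 = 0.07956

0.0796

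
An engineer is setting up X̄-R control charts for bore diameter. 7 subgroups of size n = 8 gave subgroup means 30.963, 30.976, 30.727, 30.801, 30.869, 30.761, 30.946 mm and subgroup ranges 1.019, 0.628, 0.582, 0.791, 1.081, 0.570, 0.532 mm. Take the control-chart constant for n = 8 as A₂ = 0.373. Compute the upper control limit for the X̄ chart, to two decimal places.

X̄̄ = (30.963 + 30.976 + 30.727 + 30.801 + 30.869 + 30.761 + 30.946) / 7 = 216.0430 / 7 = 30.8633
R̄ = (1.019 + 0.628 + 0.582 + 0.791 + 1.081 + 0.570 + 0.532) / 7 = 5.2030 / 7 = 0.7433
UCL = X̄̄ + A₂·R̄ = 30.8633 + 0.373 × 0.7433 = 31.1405

31.14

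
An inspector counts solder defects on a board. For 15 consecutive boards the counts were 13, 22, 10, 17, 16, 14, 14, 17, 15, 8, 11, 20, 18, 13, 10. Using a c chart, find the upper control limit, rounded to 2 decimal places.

25.97

c̄ = (13 + 22 + 10 + 17 + 16 + 14 + 14 + 17 + 15 + 8 + 11 + 20 + 18 + 13 + 10) / 15 = 218 / 15 = 14.5333
UCL = c̄ + 3√c̄ = 14.5333 + 3 × √14.5333 = 14.5333 + 3 × 3.8123 = 25.9701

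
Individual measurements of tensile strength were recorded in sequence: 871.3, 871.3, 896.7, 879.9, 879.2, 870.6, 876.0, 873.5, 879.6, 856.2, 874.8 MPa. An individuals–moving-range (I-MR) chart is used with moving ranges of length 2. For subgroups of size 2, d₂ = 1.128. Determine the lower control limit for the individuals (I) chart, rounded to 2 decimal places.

X̄ = (871.3 + 871.3 + 896.7 + 879.9 + 879.2 + 870.6 + 876.0 + 873.5 + 879.6 + 856.2 + 874.8) / 11 = 875.3727
Moving ranges: 0.0, 25.4, 16.8, 0.7, 8.6, 5.4, 2.5, 6.1, 23.4, 18.6; M̄R̄ = 107.5000 / 10 = 10.7500
LCL = X̄ − 3·M̄R̄/d₂ = 875.3727 − 3 × 10.7500 / 1.128 = 846.7823

846.78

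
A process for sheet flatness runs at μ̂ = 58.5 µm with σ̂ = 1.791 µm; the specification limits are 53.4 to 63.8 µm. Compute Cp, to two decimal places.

Cp = (USL − LSL) / (6σ̂) = (63.8 − 53.4) / (6 × 1.791) = 10.4000 / 10.7460 = 0.9678

0.97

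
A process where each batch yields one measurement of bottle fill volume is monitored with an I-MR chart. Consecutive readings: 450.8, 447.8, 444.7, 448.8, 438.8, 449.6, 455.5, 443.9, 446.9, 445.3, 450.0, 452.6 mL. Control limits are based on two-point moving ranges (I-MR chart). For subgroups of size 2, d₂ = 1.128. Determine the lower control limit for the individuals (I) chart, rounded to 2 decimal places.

X̄ = (450.8 + 447.8 + 444.7 + 448.8 + 438.8 + 449.6 + 455.5 + 443.9 + 446.9 + 445.3 + 450.0 + 452.6) / 12 = 447.8917
Moving ranges: 3.0, 3.1, 4.1, 10.0, 10.8, 5.9, 11.6, 3.0, 1.6, 4.7, 2.6; M̄R̄ = 60.4000 / 11 = 5.4909
LCL = X̄ − 3·M̄R̄/d₂ = 447.8917 − 3 × 5.4909 / 1.128 = 433.2882

433.29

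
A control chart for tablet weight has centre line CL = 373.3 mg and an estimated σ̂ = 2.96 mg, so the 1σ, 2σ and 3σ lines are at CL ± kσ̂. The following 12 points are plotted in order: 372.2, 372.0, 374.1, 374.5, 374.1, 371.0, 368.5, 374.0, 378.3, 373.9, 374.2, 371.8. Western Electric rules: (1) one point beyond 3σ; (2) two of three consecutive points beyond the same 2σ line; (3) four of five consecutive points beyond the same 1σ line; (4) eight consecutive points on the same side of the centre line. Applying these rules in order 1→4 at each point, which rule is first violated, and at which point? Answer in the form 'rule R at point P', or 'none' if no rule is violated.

Zone of each point (C = within 1σ̂, B = 1σ̂–2σ̂, A = 2σ̂–3σ̂, * = beyond 3σ̂; sign = side of CL): 1:-C, 2:-C, 3:+C, 4:+C, 5:+C, 6:-C, 7:-B, 8:+C, 9:+B, 10:+C, 11:+C, 12:-C
No rule fires across all 12 points.

none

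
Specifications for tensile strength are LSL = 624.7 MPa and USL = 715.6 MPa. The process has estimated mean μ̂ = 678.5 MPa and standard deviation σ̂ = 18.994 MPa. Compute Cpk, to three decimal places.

Cpu = (USL − μ̂) / (3σ̂) = (715.6 − 678.5) / (3 × 18.994) = 0.6511; Cpl = (μ̂ − LSL) / (3σ̂) = (678.5 − 624.7) / (3 × 18.994) = 0.9442; Cpk = min(Cpu, Cpl) = 0.6511

0.651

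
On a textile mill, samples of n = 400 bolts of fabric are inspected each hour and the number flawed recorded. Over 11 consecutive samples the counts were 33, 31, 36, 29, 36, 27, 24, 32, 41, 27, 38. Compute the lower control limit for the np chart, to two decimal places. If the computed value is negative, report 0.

15.86

p̄ = Σdᵢ / (k·n) = 354 / (11 × 400) = 0.08045
LCL = np̄ − 3·√(np̄(1−p̄)) = 32.1818 − 3 × 5.4399 = 15.8621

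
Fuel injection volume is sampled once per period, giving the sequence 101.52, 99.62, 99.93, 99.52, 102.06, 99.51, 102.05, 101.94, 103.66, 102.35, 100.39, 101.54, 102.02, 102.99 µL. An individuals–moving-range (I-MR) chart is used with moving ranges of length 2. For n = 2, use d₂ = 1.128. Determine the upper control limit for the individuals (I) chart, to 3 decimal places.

105.037

X̄ = (101.52 + 99.62 + 99.93 + 99.52 + 102.06 + 99.51 + 102.05 + 101.94 + 103.66 + 102.35 + 100.39 + 101.54 + 102.02 + 102.99) / 14 = 101.3643
Moving ranges: 1.90, 0.31, 0.41, 2.54, 2.55, 2.54, 0.11, 1.72, 1.31, 1.96, 1.15, 0.48, 0.97; M̄R̄ = 17.9500 / 13 = 1.3808
UCL = X̄ + 3·M̄R̄/d₂ = 101.3643 + 3 × 1.3808 / 1.128 = 105.0365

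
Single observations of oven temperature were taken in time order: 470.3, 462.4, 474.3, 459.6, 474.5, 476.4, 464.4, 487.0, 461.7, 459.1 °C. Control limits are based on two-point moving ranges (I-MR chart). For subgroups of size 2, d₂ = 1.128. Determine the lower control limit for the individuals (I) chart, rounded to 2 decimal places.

435.34

X̄ = (470.3 + 462.4 + 474.3 + 459.6 + 474.5 + 476.4 + 464.4 + 487.0 + 461.7 + 459.1) / 10 = 468.9700
Moving ranges: 7.9, 11.9, 14.7, 14.9, 1.9, 12.0, 22.6, 25.3, 2.6; M̄R̄ = 113.8000 / 9 = 12.6444
LCL = X̄ − 3·M̄R̄/d₂ = 468.9700 − 3 × 12.6444 / 1.128 = 435.3412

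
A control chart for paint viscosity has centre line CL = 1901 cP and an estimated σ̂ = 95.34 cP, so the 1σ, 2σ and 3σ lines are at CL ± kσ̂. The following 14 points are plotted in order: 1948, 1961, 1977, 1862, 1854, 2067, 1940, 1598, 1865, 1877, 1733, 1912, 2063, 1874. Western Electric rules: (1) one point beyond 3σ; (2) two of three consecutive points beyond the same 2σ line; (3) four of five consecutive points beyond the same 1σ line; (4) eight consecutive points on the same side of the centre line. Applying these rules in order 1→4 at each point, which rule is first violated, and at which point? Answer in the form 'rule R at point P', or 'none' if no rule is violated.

rule 1 at point 8

Zone of each point (C = within 1σ̂, B = 1σ̂–2σ̂, A = 2σ̂–3σ̂, * = beyond 3σ̂; sign = side of CL): 1:+C, 2:+C, 3:+C, 4:-C, 5:-C, 6:+B, 7:+C, 8:-*, 9:-C, 10:-C, 11:-B, 12:+C, 13:+B, 14:-C
Rule 1 (one point beyond the 3σ limits) is satisfied at point 8.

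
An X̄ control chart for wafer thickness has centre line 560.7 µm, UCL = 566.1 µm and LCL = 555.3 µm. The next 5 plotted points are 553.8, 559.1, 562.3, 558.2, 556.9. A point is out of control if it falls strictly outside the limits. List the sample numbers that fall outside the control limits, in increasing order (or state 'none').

1

Compare each point to [555.3, 566.1]: sample 1 = 553.8 < LCL.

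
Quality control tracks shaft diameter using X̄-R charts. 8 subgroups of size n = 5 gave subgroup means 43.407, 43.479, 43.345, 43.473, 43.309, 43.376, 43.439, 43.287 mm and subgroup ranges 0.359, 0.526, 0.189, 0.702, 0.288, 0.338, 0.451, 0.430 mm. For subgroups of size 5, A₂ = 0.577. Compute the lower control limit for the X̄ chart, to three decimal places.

X̄̄ = (43.407 + 43.479 + 43.345 + 43.473 + 43.309 + 43.376 + 43.439 + 43.287) / 8 = 347.1150 / 8 = 43.3894
R̄ = (0.359 + 0.526 + 0.189 + 0.702 + 0.288 + 0.338 + 0.451 + 0.430) / 8 = 3.2830 / 8 = 0.4104
LCL = X̄̄ − A₂·R̄ = 43.3894 − 0.577 × 0.4104 = 43.1526

43.153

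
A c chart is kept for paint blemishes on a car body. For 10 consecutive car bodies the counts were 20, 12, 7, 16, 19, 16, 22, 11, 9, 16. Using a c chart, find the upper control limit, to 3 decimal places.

c̄ = (20 + 12 + 7 + 16 + 19 + 16 + 22 + 11 + 9 + 16) / 10 = 148 / 10 = 14.8000
UCL = c̄ + 3√c̄ = 14.8000 + 3 × √14.8000 = 14.8000 + 3 × 3.8471 = 26.3412

26.341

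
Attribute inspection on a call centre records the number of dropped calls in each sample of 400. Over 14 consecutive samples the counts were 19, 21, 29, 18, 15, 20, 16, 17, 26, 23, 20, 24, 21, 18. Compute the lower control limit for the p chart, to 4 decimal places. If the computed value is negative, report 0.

p̄ = Σdᵢ / (k·n) = 287 / (14 × 400) = 0.05125
LCL = p̄ − 3·√(p̄(1−p̄)/n) = 0.05125 − 3 × 0.01103 = 0.01817

0.0182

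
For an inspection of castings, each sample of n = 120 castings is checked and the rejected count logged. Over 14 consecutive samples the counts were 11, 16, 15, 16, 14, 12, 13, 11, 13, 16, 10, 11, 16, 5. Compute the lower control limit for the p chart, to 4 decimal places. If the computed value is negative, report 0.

0.0221

p̄ = Σdᵢ / (k·n) = 179 / (14 × 120) = 0.10655
LCL = p̄ − 3·√(p̄(1−p̄)/n) = 0.10655 − 3 × 0.02817 = 0.02205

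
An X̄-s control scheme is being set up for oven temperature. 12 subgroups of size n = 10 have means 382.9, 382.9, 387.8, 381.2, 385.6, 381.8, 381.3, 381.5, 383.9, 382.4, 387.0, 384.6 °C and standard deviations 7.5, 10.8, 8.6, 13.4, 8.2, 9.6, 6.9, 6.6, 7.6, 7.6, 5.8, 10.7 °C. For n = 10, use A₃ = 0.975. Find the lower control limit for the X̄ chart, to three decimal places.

X̄̄ = (382.9 + 382.9 + 387.8 + 381.2 + 385.6 + 381.8 + 381.3 + 381.5 + 383.9 + 382.4 + 387.0 + 384.6) / 12 = 383.5750
s̄ = (7.5 + 10.8 + 8.6 + 13.4 + 8.2 + 9.6 + 6.9 + 6.6 + 7.6 + 7.6 + 5.8 + 10.7) / 12 = 8.6083
LCL = X̄̄ − A₃·s̄ = 383.5750 − 0.975 × 8.6083 = 375.1819

375.182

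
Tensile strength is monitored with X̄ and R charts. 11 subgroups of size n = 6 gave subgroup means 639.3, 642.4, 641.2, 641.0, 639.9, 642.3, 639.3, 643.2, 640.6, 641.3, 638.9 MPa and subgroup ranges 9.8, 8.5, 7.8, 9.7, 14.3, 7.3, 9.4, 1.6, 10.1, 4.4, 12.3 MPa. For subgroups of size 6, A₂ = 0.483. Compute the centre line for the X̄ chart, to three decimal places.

X̄̄ = (639.3 + 642.4 + 641.2 + 641.0 + 639.9 + 642.3 + 639.3 + 643.2 + 640.6 + 641.3 + 638.9) / 11 = 7049.4000 / 11 = 640.8545
CL = X̄̄ = 640.8545

640.855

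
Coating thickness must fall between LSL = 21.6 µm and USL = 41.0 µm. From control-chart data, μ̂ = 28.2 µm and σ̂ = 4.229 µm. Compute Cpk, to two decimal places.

Cpu = (USL − μ̂) / (3σ̂) = (41.0 − 28.2) / (3 × 4.229) = 1.0089; Cpl = (μ̂ − LSL) / (3σ̂) = (28.2 − 21.6) / (3 × 4.229) = 0.5202; Cpk = min(Cpu, Cpl) = 0.5202

0.52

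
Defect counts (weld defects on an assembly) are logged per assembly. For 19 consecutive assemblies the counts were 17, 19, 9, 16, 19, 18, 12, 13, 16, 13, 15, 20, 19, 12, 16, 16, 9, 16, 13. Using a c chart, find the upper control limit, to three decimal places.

c̄ = (17 + 19 + 9 + 16 + 19 + 18 + 12 + 13 + 16 + 13 + 15 + 20 + 19 + 12 + 16 + 16 + 9 + 16 + 13) / 19 = 288 / 19 = 15.1579
UCL = c̄ + 3√c̄ = 15.1579 + 3 × √15.1579 = 15.1579 + 3 × 3.8933 = 26.8378

26.838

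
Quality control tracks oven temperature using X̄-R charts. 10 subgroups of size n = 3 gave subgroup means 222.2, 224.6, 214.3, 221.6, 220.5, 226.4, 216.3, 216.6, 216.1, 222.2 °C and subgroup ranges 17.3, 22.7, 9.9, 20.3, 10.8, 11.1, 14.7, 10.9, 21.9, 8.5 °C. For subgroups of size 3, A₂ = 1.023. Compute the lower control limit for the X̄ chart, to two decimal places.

X̄̄ = (222.2 + 224.6 + 214.3 + 221.6 + 220.5 + 226.4 + 216.3 + 216.6 + 216.1 + 222.2) / 10 = 2200.8000 / 10 = 220.0800
R̄ = (17.3 + 22.7 + 9.9 + 20.3 + 10.8 + 11.1 + 14.7 + 10.9 + 21.9 + 8.5) / 10 = 148.1000 / 10 = 14.8100
LCL = X̄̄ − A₂·R̄ = 220.0800 − 1.023 × 14.8100 = 204.9294

204.93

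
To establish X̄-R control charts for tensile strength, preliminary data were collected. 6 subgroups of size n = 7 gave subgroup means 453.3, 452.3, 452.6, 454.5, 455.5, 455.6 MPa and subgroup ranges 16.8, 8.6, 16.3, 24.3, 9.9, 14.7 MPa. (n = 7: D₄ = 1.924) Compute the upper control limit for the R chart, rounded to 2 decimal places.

29.05

R̄ = (16.8 + 8.6 + 16.3 + 24.3 + 9.9 + 14.7) / 6 = 90.6000 / 6 = 15.1000
UCL_R = D₄·R̄ = 1.924 × 15.1000 = 29.0524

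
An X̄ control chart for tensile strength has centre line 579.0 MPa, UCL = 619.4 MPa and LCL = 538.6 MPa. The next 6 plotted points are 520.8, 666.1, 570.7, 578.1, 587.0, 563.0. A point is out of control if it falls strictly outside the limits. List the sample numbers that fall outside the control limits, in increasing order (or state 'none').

Compare each point to [538.6, 619.4]: sample 1 = 520.8 < LCL; sample 2 = 666.1 > UCL.

1, 2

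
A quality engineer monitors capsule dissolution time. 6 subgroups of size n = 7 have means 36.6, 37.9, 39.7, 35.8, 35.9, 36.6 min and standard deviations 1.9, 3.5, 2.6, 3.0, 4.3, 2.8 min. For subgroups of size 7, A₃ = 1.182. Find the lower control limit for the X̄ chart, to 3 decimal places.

X̄̄ = (36.6 + 37.9 + 39.7 + 35.8 + 35.9 + 36.6) / 6 = 37.0833
s̄ = (1.9 + 3.5 + 2.6 + 3.0 + 4.3 + 2.8) / 6 = 3.0167
LCL = X̄̄ − A₃·s̄ = 37.0833 − 1.182 × 3.0167 = 33.5176

33.518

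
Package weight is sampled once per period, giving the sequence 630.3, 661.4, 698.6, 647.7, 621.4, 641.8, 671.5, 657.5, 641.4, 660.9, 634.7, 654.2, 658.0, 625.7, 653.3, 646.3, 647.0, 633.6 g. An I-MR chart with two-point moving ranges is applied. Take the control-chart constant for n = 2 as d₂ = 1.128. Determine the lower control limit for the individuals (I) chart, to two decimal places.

X̄ = (630.3 + 661.4 + 698.6 + 647.7 + 621.4 + 641.8 + 671.5 + 657.5 + 641.4 + 660.9 + 634.7 + 654.2 + 658.0 + 625.7 + 653.3 + 646.3 + 647.0 + 633.6) / 18 = 649.1833
Moving ranges: 31.1, 37.2, 50.9, 26.3, 20.4, 29.7, 14.0, 16.1, 19.5, 26.2, 19.5, 3.8, 32.3, 27.6, 7.0, 0.7, 13.4; M̄R̄ = 375.7000 / 17 = 22.1000
LCL = X̄ − 3·M̄R̄/d₂ = 649.1833 − 3 × 22.1000 / 1.128 = 590.4067

590.41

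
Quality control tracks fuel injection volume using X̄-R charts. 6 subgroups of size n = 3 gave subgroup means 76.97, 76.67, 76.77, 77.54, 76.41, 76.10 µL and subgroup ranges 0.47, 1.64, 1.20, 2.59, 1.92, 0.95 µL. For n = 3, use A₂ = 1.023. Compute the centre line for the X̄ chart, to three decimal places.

X̄̄ = (76.97 + 76.67 + 76.77 + 77.54 + 76.41 + 76.10) / 6 = 460.4600 / 6 = 76.7433
CL = X̄̄ = 76.7433

76.743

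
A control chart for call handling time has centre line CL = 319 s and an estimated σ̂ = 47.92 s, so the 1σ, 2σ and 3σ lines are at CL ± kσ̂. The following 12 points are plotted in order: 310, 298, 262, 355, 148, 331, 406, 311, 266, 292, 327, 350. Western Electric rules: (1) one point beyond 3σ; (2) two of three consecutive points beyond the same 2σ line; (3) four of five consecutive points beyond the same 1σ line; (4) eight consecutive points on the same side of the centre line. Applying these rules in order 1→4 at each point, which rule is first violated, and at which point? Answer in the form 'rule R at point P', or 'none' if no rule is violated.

rule 1 at point 5

Zone of each point (C = within 1σ̂, B = 1σ̂–2σ̂, A = 2σ̂–3σ̂, * = beyond 3σ̂; sign = side of CL): 1:-C, 2:-C, 3:-B, 4:+C, 5:-*, 6:+C, 7:+B, 8:-C, 9:-B, 10:-C, 11:+C, 12:+C
Rule 1 (one point beyond the 3σ limits) is satisfied at point 5.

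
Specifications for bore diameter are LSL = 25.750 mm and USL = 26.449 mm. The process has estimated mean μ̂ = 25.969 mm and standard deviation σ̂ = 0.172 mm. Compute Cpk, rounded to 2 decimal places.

Cpu = (USL − μ̂) / (3σ̂) = (26.449 − 25.969) / (3 × 0.172) = 0.9302; Cpl = (μ̂ − LSL) / (3σ̂) = (25.969 − 25.750) / (3 × 0.172) = 0.4244; Cpk = min(Cpu, Cpl) = 0.4244

0.42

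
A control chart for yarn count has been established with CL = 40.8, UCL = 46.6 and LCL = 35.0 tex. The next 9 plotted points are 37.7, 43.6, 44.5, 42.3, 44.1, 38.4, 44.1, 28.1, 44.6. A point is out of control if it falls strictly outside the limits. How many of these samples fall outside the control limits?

Compare each point to [35.0, 46.6]: sample 8 = 28.1 < LCL.

1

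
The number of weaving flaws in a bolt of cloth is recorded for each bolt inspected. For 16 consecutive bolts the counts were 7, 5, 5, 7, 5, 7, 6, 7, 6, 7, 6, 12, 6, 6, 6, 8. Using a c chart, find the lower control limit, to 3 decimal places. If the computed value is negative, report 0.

0.000

c̄ = (7 + 5 + 5 + 7 + 5 + 7 + 6 + 7 + 6 + 7 + 6 + 12 + 6 + 6 + 6 + 8) / 16 = 106 / 16 = 6.6250
LCL = c̄ − 3√c̄ = 6.6250 − 3 × 2.5739 = -1.0967 → 0 (cannot be negative)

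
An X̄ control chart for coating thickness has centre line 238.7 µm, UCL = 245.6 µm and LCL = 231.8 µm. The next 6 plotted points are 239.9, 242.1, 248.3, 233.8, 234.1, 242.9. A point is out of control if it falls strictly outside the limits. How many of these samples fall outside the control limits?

Compare each point to [231.8, 245.6]: sample 3 = 248.3 > UCL.

1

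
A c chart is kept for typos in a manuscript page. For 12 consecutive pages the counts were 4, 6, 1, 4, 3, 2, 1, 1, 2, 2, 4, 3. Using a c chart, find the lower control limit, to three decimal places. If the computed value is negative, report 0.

0.000

c̄ = (4 + 6 + 1 + 4 + 3 + 2 + 1 + 1 + 2 + 2 + 4 + 3) / 12 = 33 / 12 = 2.7500
LCL = c̄ − 3√c̄ = 2.7500 − 3 × 1.6583 = -2.2249 → 0 (cannot be negative)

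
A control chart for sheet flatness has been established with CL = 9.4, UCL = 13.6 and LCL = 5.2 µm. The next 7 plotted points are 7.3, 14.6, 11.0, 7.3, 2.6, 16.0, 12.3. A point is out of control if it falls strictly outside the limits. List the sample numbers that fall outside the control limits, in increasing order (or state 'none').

Compare each point to [5.2, 13.6]: sample 2 = 14.6 > UCL; sample 5 = 2.6 < LCL; sample 6 = 16.0 > UCL.

2, 5, 6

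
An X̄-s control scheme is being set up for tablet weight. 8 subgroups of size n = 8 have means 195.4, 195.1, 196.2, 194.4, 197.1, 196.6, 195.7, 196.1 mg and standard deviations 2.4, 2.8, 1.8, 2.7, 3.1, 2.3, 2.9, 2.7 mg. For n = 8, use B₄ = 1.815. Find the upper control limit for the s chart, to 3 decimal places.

4.696

s̄ = (2.4 + 2.8 + 1.8 + 2.7 + 3.1 + 2.3 + 2.9 + 2.7) / 8 = 2.5875
UCL_s = B₄·s̄ = 1.815 × 2.5875 = 4.6963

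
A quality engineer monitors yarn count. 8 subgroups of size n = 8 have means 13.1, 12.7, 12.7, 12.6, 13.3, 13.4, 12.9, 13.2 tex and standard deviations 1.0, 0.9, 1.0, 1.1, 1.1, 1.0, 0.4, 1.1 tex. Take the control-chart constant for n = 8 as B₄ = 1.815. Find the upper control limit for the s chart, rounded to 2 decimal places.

s̄ = (1.0 + 0.9 + 1.0 + 1.1 + 1.1 + 1.0 + 0.4 + 1.1) / 8 = 0.9500
UCL_s = B₄·s̄ = 1.815 × 0.9500 = 1.7243

1.72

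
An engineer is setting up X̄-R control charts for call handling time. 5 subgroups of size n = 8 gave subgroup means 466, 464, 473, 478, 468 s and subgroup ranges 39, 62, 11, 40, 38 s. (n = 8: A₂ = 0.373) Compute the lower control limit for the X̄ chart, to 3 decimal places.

X̄̄ = (466 + 464 + 473 + 478 + 468) / 5 = 2349.0000 / 5 = 469.8000
R̄ = (39 + 62 + 11 + 40 + 38) / 5 = 190.0000 / 5 = 38.0000
LCL = X̄̄ − A₂·R̄ = 469.8000 − 0.373 × 38.0000 = 455.6260

455.626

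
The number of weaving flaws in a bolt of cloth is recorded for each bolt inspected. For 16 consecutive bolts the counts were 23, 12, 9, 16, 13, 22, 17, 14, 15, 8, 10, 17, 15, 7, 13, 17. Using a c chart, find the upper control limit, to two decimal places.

c̄ = (23 + 12 + 9 + 16 + 13 + 22 + 17 + 14 + 15 + 8 + 10 + 17 + 15 + 7 + 13 + 17) / 16 = 228 / 16 = 14.2500
UCL = c̄ + 3√c̄ = 14.2500 + 3 × √14.2500 = 14.2500 + 3 × 3.7749 = 25.5748

25.57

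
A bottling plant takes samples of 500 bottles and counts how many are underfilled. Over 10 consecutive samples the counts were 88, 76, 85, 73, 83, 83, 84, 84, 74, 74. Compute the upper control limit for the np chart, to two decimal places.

p̄ = Σdᵢ / (k·n) = 804 / (10 × 500) = 0.16080
UCL = np̄ + 3·√(np̄(1−p̄)) = 80.4000 + 3 × √(80.4000×0.83920) = 80.4000 + 3 × 8.2141 = 105.0423

105.04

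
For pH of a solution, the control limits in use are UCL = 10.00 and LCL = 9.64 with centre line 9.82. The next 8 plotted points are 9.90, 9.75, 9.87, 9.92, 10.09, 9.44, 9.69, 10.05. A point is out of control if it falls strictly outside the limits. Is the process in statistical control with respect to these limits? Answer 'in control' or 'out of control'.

Compare each point to [9.64, 10.00]: sample 5 = 10.09 > UCL; sample 6 = 9.44 < LCL; sample 8 = 10.05 > UCL.

out of control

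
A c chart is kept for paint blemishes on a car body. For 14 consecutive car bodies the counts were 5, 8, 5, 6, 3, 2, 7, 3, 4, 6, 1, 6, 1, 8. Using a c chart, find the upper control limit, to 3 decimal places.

11.107

c̄ = (5 + 8 + 5 + 6 + 3 + 2 + 7 + 3 + 4 + 6 + 1 + 6 + 1 + 8) / 14 = 65 / 14 = 4.6429
UCL = c̄ + 3√c̄ = 4.6429 + 3 × √4.6429 = 4.6429 + 3 × 2.1547 = 11.1070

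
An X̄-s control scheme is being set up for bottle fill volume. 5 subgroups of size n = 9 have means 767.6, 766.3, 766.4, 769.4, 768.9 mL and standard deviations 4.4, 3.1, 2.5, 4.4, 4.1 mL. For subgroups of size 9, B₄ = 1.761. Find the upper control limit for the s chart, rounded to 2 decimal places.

s̄ = (4.4 + 3.1 + 2.5 + 4.4 + 4.1) / 5 = 3.7000
UCL_s = B₄·s̄ = 1.761 × 3.7000 = 6.5157

6.52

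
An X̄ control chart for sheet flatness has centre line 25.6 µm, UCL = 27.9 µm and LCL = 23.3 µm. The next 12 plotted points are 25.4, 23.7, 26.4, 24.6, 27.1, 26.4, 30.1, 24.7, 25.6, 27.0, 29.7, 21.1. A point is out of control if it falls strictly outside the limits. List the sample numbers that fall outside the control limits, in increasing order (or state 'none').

Compare each point to [23.3, 27.9]: sample 7 = 30.1 > UCL; sample 11 = 29.7 > UCL; sample 12 = 21.1 < LCL.

7, 11, 12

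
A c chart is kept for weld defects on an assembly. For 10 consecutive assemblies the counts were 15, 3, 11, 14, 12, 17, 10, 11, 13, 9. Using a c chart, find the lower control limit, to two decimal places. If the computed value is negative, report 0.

c̄ = (15 + 3 + 11 + 14 + 12 + 17 + 10 + 11 + 13 + 9) / 10 = 115 / 10 = 11.5000
LCL = c̄ − 3√c̄ = 11.5000 − 3 × 3.3912 = 1.3265

1.33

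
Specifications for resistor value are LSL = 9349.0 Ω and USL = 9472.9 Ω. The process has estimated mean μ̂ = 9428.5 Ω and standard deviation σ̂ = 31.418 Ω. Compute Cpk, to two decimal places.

Cpu = (USL − μ̂) / (3σ̂) = (9472.9 − 9428.5) / (3 × 31.418) = 0.4711; Cpl = (μ̂ − LSL) / (3σ̂) = (9428.5 − 9349.0) / (3 × 31.418) = 0.8435; Cpk = min(Cpu, Cpl) = 0.4711

0.47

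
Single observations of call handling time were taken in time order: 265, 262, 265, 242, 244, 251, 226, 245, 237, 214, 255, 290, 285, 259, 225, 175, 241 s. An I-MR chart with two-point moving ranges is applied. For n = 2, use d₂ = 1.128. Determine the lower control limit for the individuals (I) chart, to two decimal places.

X̄ = (265 + 262 + 265 + 242 + 244 + 251 + 226 + 245 + 237 + 214 + 255 + 290 + 285 + 259 + 225 + 175 + 241) / 17 = 245.9412
Moving ranges: 3, 3, 23, 2, 7, 25, 19, 8, 23, 41, 35, 5, 26, 34, 50, 66; M̄R̄ = 370.0000 / 16 = 23.1250
LCL = X̄ − 3·M̄R̄/d₂ = 245.9412 − 3 × 23.1250 / 1.128 = 184.4385

184.44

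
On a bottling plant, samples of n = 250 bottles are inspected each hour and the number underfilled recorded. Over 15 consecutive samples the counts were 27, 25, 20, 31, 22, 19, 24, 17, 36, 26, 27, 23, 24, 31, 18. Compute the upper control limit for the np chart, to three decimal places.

38.812

p̄ = Σdᵢ / (k·n) = 370 / (15 × 250) = 0.09867
UCL = np̄ + 3·√(np̄(1−p̄)) = 24.6667 + 3 × √(24.6667×0.90133) = 24.6667 + 3 × 4.7152 = 38.8122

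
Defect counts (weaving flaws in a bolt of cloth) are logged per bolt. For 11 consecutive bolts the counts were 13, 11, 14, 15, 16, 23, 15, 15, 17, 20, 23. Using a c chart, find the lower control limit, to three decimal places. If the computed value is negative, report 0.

c̄ = (13 + 11 + 14 + 15 + 16 + 23 + 15 + 15 + 17 + 20 + 23) / 11 = 182 / 11 = 16.5455
LCL = c̄ − 3√c̄ = 16.5455 − 3 × 4.0676 = 4.3426

4.343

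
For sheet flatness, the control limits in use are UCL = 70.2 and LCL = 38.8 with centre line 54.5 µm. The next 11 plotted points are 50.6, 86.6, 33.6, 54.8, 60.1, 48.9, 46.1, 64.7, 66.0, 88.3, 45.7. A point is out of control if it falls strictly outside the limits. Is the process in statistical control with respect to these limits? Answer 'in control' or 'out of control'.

out of control

Compare each point to [38.8, 70.2]: sample 2 = 86.6 > UCL; sample 3 = 33.6 < LCL; sample 10 = 88.3 > UCL.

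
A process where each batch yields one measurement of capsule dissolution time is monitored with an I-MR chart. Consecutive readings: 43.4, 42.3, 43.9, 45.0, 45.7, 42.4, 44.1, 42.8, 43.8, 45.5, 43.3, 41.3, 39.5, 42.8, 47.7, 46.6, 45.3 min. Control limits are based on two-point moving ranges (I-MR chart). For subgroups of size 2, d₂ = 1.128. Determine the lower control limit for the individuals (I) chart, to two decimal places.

38.84

X̄ = (43.4 + 42.3 + 43.9 + 45.0 + 45.7 + 42.4 + 44.1 + 42.8 + 43.8 + 45.5 + 43.3 + 41.3 + 39.5 + 42.8 + 47.7 + 46.6 + 45.3) / 17 = 43.8471
Moving ranges: 1.1, 1.6, 1.1, 0.7, 3.3, 1.7, 1.3, 1.0, 1.7, 2.2, 2.0, 1.8, 3.3, 4.9, 1.1, 1.3; M̄R̄ = 30.1000 / 16 = 1.8813
LCL = X̄ − 3·M̄R̄/d₂ = 43.8471 − 3 × 1.8813 / 1.128 = 38.8437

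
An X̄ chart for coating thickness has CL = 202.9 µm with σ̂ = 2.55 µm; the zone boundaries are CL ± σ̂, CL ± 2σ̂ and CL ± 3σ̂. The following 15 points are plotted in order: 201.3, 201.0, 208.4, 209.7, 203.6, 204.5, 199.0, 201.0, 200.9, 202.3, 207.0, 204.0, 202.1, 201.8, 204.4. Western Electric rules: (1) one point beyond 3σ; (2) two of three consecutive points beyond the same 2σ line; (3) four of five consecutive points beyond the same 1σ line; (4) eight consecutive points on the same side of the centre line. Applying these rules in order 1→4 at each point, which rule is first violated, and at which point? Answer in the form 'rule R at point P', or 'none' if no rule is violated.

Zone of each point (C = within 1σ̂, B = 1σ̂–2σ̂, A = 2σ̂–3σ̂, * = beyond 3σ̂; sign = side of CL): 1:-C, 2:-C, 3:+A, 4:+A, 5:+C, 6:+C, 7:-B, 8:-C, 9:-C, 10:-C, 11:+B, 12:+C, 13:-C, 14:-C, 15:+C
Rule 2 (two of three consecutive points beyond the same 2σ limit) is satisfied at point 4.

rule 2 at point 4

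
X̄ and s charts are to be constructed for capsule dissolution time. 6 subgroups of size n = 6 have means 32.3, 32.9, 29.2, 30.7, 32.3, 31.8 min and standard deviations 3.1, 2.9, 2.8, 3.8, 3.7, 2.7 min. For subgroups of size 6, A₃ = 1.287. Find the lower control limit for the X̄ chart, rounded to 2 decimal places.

X̄̄ = (32.3 + 32.9 + 29.2 + 30.7 + 32.3 + 31.8) / 6 = 31.5333
s̄ = (3.1 + 2.9 + 2.8 + 3.8 + 3.7 + 2.7) / 6 = 3.1667
LCL = X̄̄ − A₃·s̄ = 31.5333 − 1.287 × 3.1667 = 27.4578

27.46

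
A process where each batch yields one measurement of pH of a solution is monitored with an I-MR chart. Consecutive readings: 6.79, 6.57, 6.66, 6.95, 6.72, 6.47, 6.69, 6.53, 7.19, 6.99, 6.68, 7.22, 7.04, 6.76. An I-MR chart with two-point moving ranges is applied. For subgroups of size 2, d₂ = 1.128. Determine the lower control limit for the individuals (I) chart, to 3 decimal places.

6.062

X̄ = (6.79 + 6.57 + 6.66 + 6.95 + 6.72 + 6.47 + 6.69 + 6.53 + 7.19 + 6.99 + 6.68 + 7.22 + 7.04 + 6.76) / 14 = 6.8043
Moving ranges: 0.22, 0.09, 0.29, 0.23, 0.25, 0.22, 0.16, 0.66, 0.20, 0.31, 0.54, 0.18, 0.28; M̄R̄ = 3.6300 / 13 = 0.2792
LCL = X̄ − 3·M̄R̄/d₂ = 6.8043 − 3 × 0.2792 / 1.128 = 6.0617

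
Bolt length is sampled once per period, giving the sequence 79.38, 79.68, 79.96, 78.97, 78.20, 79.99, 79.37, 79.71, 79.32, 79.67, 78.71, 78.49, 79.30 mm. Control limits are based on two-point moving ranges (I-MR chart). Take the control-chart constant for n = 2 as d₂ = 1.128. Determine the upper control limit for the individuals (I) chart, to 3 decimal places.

X̄ = (79.38 + 79.68 + 79.96 + 78.97 + 78.20 + 79.99 + 79.37 + 79.71 + 79.32 + 79.67 + 78.71 + 78.49 + 79.30) / 13 = 79.2885
Moving ranges: 0.30, 0.28, 0.99, 0.77, 1.79, 0.62, 0.34, 0.39, 0.35, 0.96, 0.22, 0.81; M̄R̄ = 7.8200 / 12 = 0.6517
UCL = X̄ + 3·M̄R̄/d₂ = 79.2885 + 3 × 0.6517 / 1.128 = 81.0216

81.022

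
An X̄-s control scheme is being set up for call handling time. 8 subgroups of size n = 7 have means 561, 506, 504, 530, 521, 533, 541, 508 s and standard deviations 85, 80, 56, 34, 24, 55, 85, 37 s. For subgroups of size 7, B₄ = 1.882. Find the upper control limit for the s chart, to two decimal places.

s̄ = (85 + 80 + 56 + 34 + 24 + 55 + 85 + 37) / 8 = 57.0000
UCL_s = B₄·s̄ = 1.882 × 57.0000 = 107.2740

107.27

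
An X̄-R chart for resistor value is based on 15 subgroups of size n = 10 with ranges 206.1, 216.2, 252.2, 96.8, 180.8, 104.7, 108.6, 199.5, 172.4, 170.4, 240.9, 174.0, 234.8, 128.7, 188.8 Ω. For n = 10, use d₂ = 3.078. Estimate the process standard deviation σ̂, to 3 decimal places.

57.936

R̄ = (206.1 + 216.2 + 252.2 + 96.8 + 180.8 + 104.7 + 108.6 + 199.5 + 172.4 + 170.4 + 240.9 + 174.0 + 234.8 + 128.7 + 188.8) / 15 = 178.3267
σ̂ = R̄ / d₂ = 178.3267 / 3.078 = 57.9359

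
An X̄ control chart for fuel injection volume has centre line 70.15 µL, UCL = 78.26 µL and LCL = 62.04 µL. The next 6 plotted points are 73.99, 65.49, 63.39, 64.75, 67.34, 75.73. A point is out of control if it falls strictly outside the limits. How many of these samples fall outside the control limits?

All 6 points lie within [62.04, 78.26].

0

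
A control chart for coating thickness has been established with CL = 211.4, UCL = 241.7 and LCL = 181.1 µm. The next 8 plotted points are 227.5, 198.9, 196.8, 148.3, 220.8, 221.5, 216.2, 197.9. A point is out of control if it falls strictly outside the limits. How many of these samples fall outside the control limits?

1

Compare each point to [181.1, 241.7]: sample 4 = 148.3 < LCL.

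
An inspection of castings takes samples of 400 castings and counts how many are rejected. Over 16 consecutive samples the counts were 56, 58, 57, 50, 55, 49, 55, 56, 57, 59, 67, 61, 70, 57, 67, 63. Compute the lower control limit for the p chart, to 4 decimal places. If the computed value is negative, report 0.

p̄ = Σdᵢ / (k·n) = 937 / (16 × 400) = 0.14641
LCL = p̄ − 3·√(p̄(1−p̄)/n) = 0.14641 − 3 × 0.01768 = 0.09338

0.0934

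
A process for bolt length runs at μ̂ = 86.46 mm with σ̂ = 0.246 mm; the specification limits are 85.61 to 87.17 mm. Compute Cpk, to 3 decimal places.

Cpu = (USL − μ̂) / (3σ̂) = (87.17 − 86.46) / (3 × 0.246) = 0.9621; Cpl = (μ̂ − LSL) / (3σ̂) = (86.46 − 85.61) / (3 × 0.246) = 1.1518; Cpk = min(Cpu, Cpl) = 0.9621

0.962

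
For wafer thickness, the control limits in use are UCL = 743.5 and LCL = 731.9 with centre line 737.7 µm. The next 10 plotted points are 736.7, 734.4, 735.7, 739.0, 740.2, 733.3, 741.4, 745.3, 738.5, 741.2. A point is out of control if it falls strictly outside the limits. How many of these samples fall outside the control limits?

1

Compare each point to [731.9, 743.5]: sample 8 = 745.3 > UCL.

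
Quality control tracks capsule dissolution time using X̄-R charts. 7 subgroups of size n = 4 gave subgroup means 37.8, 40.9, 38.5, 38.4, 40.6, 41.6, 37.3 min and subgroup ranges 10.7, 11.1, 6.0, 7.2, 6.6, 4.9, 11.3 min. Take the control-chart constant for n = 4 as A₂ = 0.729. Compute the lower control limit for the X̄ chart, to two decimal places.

33.28

X̄̄ = (37.8 + 40.9 + 38.5 + 38.4 + 40.6 + 41.6 + 37.3) / 7 = 275.1000 / 7 = 39.3000
R̄ = (10.7 + 11.1 + 6.0 + 7.2 + 6.6 + 4.9 + 11.3) / 7 = 57.8000 / 7 = 8.2571
LCL = X̄̄ − A₂·R̄ = 39.3000 − 0.729 × 8.2571 = 33.2805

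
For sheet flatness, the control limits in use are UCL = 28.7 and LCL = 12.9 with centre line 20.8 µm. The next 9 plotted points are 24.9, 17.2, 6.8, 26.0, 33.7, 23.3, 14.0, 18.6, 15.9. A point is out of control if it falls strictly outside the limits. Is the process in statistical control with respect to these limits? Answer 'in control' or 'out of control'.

out of control

Compare each point to [12.9, 28.7]: sample 3 = 6.8 < LCL; sample 5 = 33.7 > UCL.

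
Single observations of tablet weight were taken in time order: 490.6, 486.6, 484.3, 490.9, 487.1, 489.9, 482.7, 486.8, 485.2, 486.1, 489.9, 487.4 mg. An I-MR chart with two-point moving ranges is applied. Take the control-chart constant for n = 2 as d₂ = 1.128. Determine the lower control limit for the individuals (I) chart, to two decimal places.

477.72

X̄ = (490.6 + 486.6 + 484.3 + 490.9 + 487.1 + 489.9 + 482.7 + 486.8 + 485.2 + 486.1 + 489.9 + 487.4) / 12 = 487.2917
Moving ranges: 4.0, 2.3, 6.6, 3.8, 2.8, 7.2, 4.1, 1.6, 0.9, 3.8, 2.5; M̄R̄ = 39.6000 / 11 = 3.6000
LCL = X̄ − 3·M̄R̄/d₂ = 487.2917 − 3 × 3.6000 / 1.128 = 477.7172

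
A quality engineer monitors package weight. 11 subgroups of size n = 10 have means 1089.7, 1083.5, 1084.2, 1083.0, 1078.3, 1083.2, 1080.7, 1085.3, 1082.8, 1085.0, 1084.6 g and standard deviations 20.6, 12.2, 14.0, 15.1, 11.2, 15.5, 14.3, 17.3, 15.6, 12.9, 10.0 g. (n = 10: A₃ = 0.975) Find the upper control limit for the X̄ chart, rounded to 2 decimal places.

1097.73

X̄̄ = (1089.7 + 1083.5 + 1084.2 + 1083.0 + 1078.3 + 1083.2 + 1080.7 + 1085.3 + 1082.8 + 1085.0 + 1084.6) / 11 = 1083.6636
s̄ = (20.6 + 12.2 + 14.0 + 15.1 + 11.2 + 15.5 + 14.3 + 17.3 + 15.6 + 12.9 + 10.0) / 11 = 14.4273
UCL = X̄̄ + A₃·s̄ = 1083.6636 + 0.975 × 14.4273 = 1097.7302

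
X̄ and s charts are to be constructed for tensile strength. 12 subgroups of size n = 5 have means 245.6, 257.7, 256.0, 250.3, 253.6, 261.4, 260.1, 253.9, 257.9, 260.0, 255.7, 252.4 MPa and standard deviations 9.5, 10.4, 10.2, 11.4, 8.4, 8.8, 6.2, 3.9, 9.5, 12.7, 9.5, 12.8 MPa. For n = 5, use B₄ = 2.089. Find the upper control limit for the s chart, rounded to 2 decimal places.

s̄ = (9.5 + 10.4 + 10.2 + 11.4 + 8.4 + 8.8 + 6.2 + 3.9 + 9.5 + 12.7 + 9.5 + 12.8) / 12 = 9.4417
UCL_s = B₄·s̄ = 2.089 × 9.4417 = 19.7236

19.72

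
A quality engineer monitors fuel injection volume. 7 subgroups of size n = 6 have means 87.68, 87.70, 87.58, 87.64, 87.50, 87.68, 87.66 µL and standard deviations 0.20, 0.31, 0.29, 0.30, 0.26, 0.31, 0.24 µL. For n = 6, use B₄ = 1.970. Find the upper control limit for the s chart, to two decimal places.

s̄ = (0.20 + 0.31 + 0.29 + 0.30 + 0.26 + 0.31 + 0.24) / 7 = 0.2729
UCL_s = B₄·s̄ = 1.970 × 0.2729 = 0.5375

0.54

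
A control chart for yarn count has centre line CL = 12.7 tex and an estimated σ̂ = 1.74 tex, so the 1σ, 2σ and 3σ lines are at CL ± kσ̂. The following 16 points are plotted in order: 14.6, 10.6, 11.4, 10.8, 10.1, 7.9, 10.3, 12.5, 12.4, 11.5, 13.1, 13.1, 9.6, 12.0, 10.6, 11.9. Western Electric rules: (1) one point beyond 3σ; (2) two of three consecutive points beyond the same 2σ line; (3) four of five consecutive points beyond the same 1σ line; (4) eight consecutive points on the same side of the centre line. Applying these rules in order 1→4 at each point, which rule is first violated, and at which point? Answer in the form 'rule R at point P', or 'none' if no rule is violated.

Zone of each point (C = within 1σ̂, B = 1σ̂–2σ̂, A = 2σ̂–3σ̂, * = beyond 3σ̂; sign = side of CL): 1:+B, 2:-B, 3:-C, 4:-B, 5:-B, 6:-A, 7:-B, 8:-C, 9:-C, 10:-C, 11:+C, 12:+C, 13:-B, 14:-C, 15:-B, 16:-C
Rule 3 (four of five consecutive points beyond the same 1σ limit) is satisfied at point 6.

rule 3 at point 6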